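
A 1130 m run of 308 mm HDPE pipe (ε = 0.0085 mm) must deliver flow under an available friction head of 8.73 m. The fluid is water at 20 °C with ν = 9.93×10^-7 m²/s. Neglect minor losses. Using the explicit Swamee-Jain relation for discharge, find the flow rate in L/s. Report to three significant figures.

Swamee-Jain (Type II): Q = -0.965·√(gD⁵h_f/L)·ln[ε/(3.7D) + √(3.17ν²L/(gD³h_f))]
√(gD⁵h_f/L) = √(9.81·0.308⁵·8.73/1130) = 0.01449
ε/(3.7D) = 7.46×10^-6; √(3.17ν²L/(gD³h_f)) = 3.76×10^-5
Q = -0.965·0.01449·ln(4.503×10^-5) = 0.1400 m³/s
Check: V = 1.88 m/s, Re = 5.83×10^5, f = 0.01321, h_f = 8.72 m ≈ 8.73 m ✓

Q ≈ 140 L/s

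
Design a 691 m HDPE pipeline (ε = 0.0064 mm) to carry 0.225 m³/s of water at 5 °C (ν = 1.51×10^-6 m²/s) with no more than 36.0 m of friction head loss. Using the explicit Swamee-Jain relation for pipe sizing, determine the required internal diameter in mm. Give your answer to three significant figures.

D ≈ 255 mm

Swamee-Jain (Type III): D = 0.66·[ε^1.25·(LQ²/(gh_f))^4.75 + ν·Q^9.4·(L/(gh_f))^5.2]^0.04
LQ²/(gh_f) = 0.09905; L/(gh_f) = 1.957
Term 1 = ε^1.25·(…)^4.75 = 5.47×10^-12; Term 2 = ν·Q^9.4·(…)^5.2 = 4.03×10^-11
D = 0.66·(5.47×10^-12 + 4.03×10^-11)^0.04 = 0.2547 m = 255 mm
Check: V = 4.42 m/s, Re = 7.45×10^5, f = 0.01270, h_f = 34.3 m ≈ 36.0 m ✓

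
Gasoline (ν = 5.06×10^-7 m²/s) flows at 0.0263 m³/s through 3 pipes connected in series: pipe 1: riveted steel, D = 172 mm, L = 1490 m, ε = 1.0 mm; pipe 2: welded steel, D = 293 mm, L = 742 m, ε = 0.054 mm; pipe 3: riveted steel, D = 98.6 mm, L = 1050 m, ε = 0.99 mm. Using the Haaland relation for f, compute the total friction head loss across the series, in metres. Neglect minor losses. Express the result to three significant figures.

Pipe 1: V = 1.132 m/s, Re = 3.85×10^5, ε/D = 0.00581, f = 0.03207, h_1 = f(L/D)V²/2g = 18.14 m
Pipe 2: V = 0.3901 m/s, Re = 2.26×10^5, ε/D = 1.84×10^-4, f = 0.01650, h_2 = f(L/D)V²/2g = 0.3240 m
Pipe 3: V = 3.444 m/s, Re = 6.71×10^5, ε/D = 0.0100, f = 0.03812, h_3 = f(L/D)V²/2g = 245.4 m
Series → Q common, losses add: H = Σh = 263.9 m

H ≈ 264 m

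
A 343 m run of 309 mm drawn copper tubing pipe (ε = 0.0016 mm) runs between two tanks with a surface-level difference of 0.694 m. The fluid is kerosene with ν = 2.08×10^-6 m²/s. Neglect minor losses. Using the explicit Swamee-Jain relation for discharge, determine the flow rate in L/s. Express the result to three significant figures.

Q ≈ 63.3 L/s

Swamee-Jain (Type II): Q = -0.965·√(gD⁵h_f/L)·ln[ε/(3.7D) + √(3.17ν²L/(gD³h_f))]
√(gD⁵h_f/L) = √(9.81·0.309⁵·0.694/343) = 0.007478
ε/(3.7D) = 1.40×10^-6; √(3.17ν²L/(gD³h_f)) = 1.53×10^-4
Q = -0.965·0.007478·ln(1.544×10^-4) = 0.06332 m³/s
Check: V = 0.844 m/s, Re = 1.25×10^5, f = 0.01708, h_f = 0.689 m ≈ 0.694 m ✓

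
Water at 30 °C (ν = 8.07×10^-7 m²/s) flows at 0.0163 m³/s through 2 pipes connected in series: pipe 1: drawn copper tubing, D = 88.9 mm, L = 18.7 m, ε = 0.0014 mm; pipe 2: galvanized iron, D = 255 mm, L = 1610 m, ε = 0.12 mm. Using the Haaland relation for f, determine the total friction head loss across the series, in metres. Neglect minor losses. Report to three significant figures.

Pipe 1: V = 2.626 m/s, Re = 2.89×10^5, ε/D = 1.57×10^-5, f = 0.01457, h_1 = f(L/D)V²/2g = 1.077 m
Pipe 2: V = 0.3192 m/s, Re = 1.01×10^5, ε/D = 4.71×10^-4, f = 0.01992, h_2 = f(L/D)V²/2g = 0.6530 m
Series → Q common, losses add: H = Σh = 1.730 m

H ≈ 1.73 m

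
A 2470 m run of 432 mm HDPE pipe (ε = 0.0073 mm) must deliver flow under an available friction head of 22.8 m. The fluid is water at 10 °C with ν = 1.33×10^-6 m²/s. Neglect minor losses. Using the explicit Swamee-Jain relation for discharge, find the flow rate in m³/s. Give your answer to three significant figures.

Q ≈ 0.368 m³/s

Swamee-Jain (Type II): Q = -0.965·√(gD⁵h_f/L)·ln[ε/(3.7D) + √(3.17ν²L/(gD³h_f))]
√(gD⁵h_f/L) = √(9.81·0.432⁵·22.8/2470) = 0.03691
ε/(3.7D) = 4.57×10^-6; √(3.17ν²L/(gD³h_f)) = 2.77×10^-5
Q = -0.965·0.03691·ln(3.228×10^-5) = 0.3683 m³/s
Check: V = 2.51 m/s, Re = 8.16×10^5, f = 0.01237, h_f = 22.8 m ≈ 22.8 m ✓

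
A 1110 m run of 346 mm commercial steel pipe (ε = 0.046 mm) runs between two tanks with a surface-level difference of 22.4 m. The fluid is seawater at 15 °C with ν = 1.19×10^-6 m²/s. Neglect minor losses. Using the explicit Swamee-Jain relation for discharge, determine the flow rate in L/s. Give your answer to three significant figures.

Q ≈ 294 L/s

Swamee-Jain (Type II): Q = -0.965·√(gD⁵h_f/L)·ln[ε/(3.7D) + √(3.17ν²L/(gD³h_f))]
√(gD⁵h_f/L) = √(9.81·0.346⁵·22.4/1110) = 0.03133
ε/(3.7D) = 3.59×10^-5; √(3.17ν²L/(gD³h_f)) = 2.34×10^-5
Q = -0.965·0.03133·ln(5.933×10^-5) = 0.2943 m³/s
Check: V = 3.13 m/s, Re = 9.10×10^5, f = 0.01406, h_f = 22.5 m ≈ 22.4 m ✓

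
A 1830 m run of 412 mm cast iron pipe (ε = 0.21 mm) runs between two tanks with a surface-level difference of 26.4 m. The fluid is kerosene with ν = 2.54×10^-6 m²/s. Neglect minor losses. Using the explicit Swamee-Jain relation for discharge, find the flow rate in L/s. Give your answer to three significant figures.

Swamee-Jain (Type II): Q = -0.965·√(gD⁵h_f/L)·ln[ε/(3.7D) + √(3.17ν²L/(gD³h_f))]
√(gD⁵h_f/L) = √(9.81·0.412⁵·26.4/1830) = 0.04099
ε/(3.7D) = 1.38×10^-4; √(3.17ν²L/(gD³h_f)) = 4.55×10^-5
Q = -0.965·0.04099·ln(1.832×10^-4) = 0.3403 m³/s
Check: V = 2.55 m/s, Re = 4.14×10^5, f = 0.01802, h_f = 26.6 m ≈ 26.4 m ✓

Q ≈ 340 L/s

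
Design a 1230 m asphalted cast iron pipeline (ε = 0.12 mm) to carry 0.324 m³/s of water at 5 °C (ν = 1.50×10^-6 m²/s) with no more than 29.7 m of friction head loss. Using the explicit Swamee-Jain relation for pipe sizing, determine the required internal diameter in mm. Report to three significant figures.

Swamee-Jain (Type III): D = 0.66·[ε^1.25·(LQ²/(gh_f))^4.75 + ν·Q^9.4·(L/(gh_f))^5.2]^0.04
LQ²/(gh_f) = 0.4432; L/(gh_f) = 4.222
Term 1 = ε^1.25·(…)^4.75 = 2.63×10^-7; Term 2 = ν·Q^9.4·(…)^5.2 = 6.73×10^-8
D = 0.66·(2.63×10^-7 + 6.73×10^-8)^0.04 = 0.3633 m = 363 mm
Check: V = 3.12 m/s, Re = 7.57×10^5, f = 0.01622, h_f = 27.3 m ≈ 29.7 m ✓

D ≈ 363 mm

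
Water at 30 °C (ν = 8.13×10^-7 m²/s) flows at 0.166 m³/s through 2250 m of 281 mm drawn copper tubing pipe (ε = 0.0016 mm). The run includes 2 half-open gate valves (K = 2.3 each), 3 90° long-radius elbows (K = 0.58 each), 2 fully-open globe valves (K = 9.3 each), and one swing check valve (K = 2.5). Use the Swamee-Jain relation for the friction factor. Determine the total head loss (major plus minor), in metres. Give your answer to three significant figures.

H_L ≈ 44.8 m

V = 4Q/(πD²) = 2.677 m/s; V²/2g = 0.3652 m
Re = 9.25×10^5, ε/D = 5.69×10^-6 → f = 0.01190 (Swamee-Jain)
Major: h_f = f(L/D)·V²/2g = 0.01190·8007·0.3652 = 34.79 m
Minor: ΣK = 27.4; h_m = ΣK·V²/2g = 10.02 m
Total H_L = 34.79 + 10.02 = 44.81 m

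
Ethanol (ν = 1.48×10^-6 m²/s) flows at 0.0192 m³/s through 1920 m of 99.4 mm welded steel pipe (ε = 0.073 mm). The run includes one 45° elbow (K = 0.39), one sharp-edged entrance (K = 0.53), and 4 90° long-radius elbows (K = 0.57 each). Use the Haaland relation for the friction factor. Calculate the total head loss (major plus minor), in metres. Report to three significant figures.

V = 4Q/(πD²) = 2.474 m/s; V²/2g = 0.3120 m
Re = 1.66×10^5, ε/D = 7.34×10^-4 → f = 0.02005 (Haaland)
Major: h_f = f(L/D)·V²/2g = 0.02005·19316·0.3120 = 120.8 m
Minor: ΣK = 3.20; h_m = ΣK·V²/2g = 0.9985 m
Total H_L = 120.8 + 0.9985 = 121.8 m

H_L ≈ 122 m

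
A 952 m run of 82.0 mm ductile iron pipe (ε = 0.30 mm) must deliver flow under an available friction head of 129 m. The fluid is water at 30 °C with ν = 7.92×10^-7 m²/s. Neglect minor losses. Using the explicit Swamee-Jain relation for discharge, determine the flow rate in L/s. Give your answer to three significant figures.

Swamee-Jain (Type II): Q = -0.965·√(gD⁵h_f/L)·ln[ε/(3.7D) + √(3.17ν²L/(gD³h_f))]
√(gD⁵h_f/L) = √(9.81·0.0820⁵·129/952) = 0.002220
ε/(3.7D) = 9.89×10^-4; √(3.17ν²L/(gD³h_f)) = 5.21×10^-5
Q = -0.965·0.002220·ln(0.001041) = 0.01471 m³/s
Check: V = 2.79 m/s, Re = 2.88×10^5, f = 0.02824, h_f = 130 m ≈ 129 m ✓

Q ≈ 14.7 L/s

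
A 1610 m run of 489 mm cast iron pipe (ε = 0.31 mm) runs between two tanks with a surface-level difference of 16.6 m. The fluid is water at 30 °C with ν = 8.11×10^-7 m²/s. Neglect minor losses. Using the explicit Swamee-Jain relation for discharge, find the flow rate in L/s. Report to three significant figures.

Q ≈ 441 L/s

Swamee-Jain (Type II): Q = -0.965·√(gD⁵h_f/L)·ln[ε/(3.7D) + √(3.17ν²L/(gD³h_f))]
√(gD⁵h_f/L) = √(9.81·0.489⁵·16.6/1610) = 0.05318
ε/(3.7D) = 1.71×10^-4; √(3.17ν²L/(gD³h_f)) = 1.33×10^-5
Q = -0.965·0.05318·ln(1.846×10^-4) = 0.4412 m³/s
Check: V = 2.35 m/s, Re = 1.42×10^6, f = 0.01801, h_f = 16.7 m ≈ 16.6 m ✓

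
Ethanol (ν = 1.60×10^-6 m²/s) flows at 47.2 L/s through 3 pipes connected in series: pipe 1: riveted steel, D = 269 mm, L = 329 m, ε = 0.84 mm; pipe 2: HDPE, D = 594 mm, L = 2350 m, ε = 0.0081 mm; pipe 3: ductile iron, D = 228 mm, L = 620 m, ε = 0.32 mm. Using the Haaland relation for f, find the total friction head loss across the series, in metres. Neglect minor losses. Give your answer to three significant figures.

H ≈ 5.48 m

Pipe 1: V = 0.8305 m/s, Re = 1.40×10^5, ε/D = 0.00312, f = 0.02734, h_1 = f(L/D)V²/2g = 1.176 m
Pipe 2: V = 0.1703 m/s, Re = 6.32×10^4, ε/D = 1.36×10^-5, f = 0.01970, h_2 = f(L/D)V²/2g = 0.1152 m
Pipe 3: V = 1.156 m/s, Re = 1.65×10^5, ε/D = 0.00140, f = 0.02259, h_3 = f(L/D)V²/2g = 4.185 m
Series → Q common, losses add: H = Σh = 5.476 m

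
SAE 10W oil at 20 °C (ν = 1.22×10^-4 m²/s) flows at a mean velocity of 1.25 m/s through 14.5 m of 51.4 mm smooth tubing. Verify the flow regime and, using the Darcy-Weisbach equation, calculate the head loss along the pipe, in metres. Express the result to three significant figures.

h_f ≈ 2.73 m

Re = VD/ν = 1.25·0.05140/1.22×10^-4 = 527 → laminar (Re < 2300)
f = 64/Re = 0.1215
h_f = f(L/D)V²/(2g) = 0.1215·(14.5/0.05140)·1.25²/(2·9.81) = 2.730 m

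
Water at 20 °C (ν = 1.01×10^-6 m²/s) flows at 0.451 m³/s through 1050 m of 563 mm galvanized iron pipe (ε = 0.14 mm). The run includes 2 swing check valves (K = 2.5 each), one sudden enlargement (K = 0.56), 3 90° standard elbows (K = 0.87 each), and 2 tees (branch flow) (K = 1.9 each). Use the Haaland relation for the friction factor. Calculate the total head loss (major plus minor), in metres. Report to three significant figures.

V = 4Q/(πD²) = 1.812 m/s; V²/2g = 0.1673 m
Re = 1.01×10^6, ε/D = 2.49×10^-4 → f = 0.01511 (Haaland)
Major: h_f = f(L/D)·V²/2g = 0.01511·1865·0.1673 = 4.713 m
Minor: ΣK = 12.0; h_m = ΣK·V²/2g = 2.002 m
Total H_L = 4.713 + 2.002 = 6.715 m

H_L ≈ 6.72 m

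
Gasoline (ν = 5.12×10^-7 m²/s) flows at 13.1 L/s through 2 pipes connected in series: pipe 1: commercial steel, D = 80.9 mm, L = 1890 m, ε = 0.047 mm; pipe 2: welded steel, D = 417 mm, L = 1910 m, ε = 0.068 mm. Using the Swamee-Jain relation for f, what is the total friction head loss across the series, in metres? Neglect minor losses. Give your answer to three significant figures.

Pipe 1: V = 2.548 m/s, Re = 4.03×10^5, ε/D = 5.81×10^-4, f = 0.01846, h_1 = f(L/D)V²/2g = 142.8 m
Pipe 2: V = 0.09592 m/s, Re = 7.81×10^4, ε/D = 1.63×10^-4, f = 0.01964, h_2 = f(L/D)V²/2g = 0.04219 m
Series → Q common, losses add: H = Σh = 142.8 m

H ≈ 143 m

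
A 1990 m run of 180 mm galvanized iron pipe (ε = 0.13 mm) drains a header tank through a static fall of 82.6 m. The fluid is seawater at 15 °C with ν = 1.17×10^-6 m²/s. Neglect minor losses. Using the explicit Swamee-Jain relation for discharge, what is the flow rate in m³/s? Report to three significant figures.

Q ≈ 0.0706 m³/s

Swamee-Jain (Type II): Q = -0.965·√(gD⁵h_f/L)·ln[ε/(3.7D) + √(3.17ν²L/(gD³h_f))]
√(gD⁵h_f/L) = √(9.81·0.180⁵·82.6/1990) = 0.008772
ε/(3.7D) = 1.95×10^-4; √(3.17ν²L/(gD³h_f)) = 4.27×10^-5
Q = -0.965·0.008772·ln(2.379×10^-4) = 0.07062 m³/s
Check: V = 2.78 m/s, Re = 4.27×10^5, f = 0.01916, h_f = 83.2 m ≈ 82.6 m ✓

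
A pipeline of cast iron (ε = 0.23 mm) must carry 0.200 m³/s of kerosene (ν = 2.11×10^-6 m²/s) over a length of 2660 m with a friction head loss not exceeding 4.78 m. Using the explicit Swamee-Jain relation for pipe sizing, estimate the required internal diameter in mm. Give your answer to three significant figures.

D ≈ 516 mm

Swamee-Jain (Type III): D = 0.66·[ε^1.25·(LQ²/(gh_f))^4.75 + ν·Q^9.4·(L/(gh_f))^5.2]^0.04
LQ²/(gh_f) = 2.269; L/(gh_f) = 56.73
Term 1 = ε^1.25·(…)^4.75 = 0.00139; Term 2 = ν·Q^9.4·(…)^5.2 = 7.48×10^-4
D = 0.66·(0.00139 + 7.48×10^-4)^0.04 = 0.5161 m = 516 mm
Check: V = 0.956 m/s, Re = 2.34×10^5, f = 0.01838, h_f = 4.41 m ≈ 4.78 m ✓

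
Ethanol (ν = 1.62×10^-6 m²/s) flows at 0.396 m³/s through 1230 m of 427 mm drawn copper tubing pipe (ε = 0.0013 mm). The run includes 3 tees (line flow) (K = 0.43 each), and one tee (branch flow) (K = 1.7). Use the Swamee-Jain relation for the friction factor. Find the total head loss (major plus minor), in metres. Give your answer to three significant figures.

H_L ≈ 15.0 m

V = 4Q/(πD²) = 2.765 m/s; V²/2g = 0.3898 m
Re = 7.29×10^5, ε/D = 3.04×10^-6 → f = 0.01231 (Swamee-Jain)
Major: h_f = f(L/D)·V²/2g = 0.01231·2881·0.3898 = 13.82 m
Minor: ΣK = 2.99; h_m = ΣK·V²/2g = 1.165 m
Total H_L = 13.82 + 1.165 = 14.99 m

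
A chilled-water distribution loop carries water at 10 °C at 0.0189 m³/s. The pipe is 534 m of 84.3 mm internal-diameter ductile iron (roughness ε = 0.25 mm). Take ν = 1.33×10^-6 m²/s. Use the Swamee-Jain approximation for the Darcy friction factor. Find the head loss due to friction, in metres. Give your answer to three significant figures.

V = 4Q/(πD²) = 4·0.0189/(π·0.0843²) = 3.386 m/s
Re = VD/ν = 3.386·0.0843/1.33×10^-6 = 2.15×10^5 → turbulent
ε/D = 0.25/84.3 = 0.00297
Swamee-Jain: f = 0.02689
h_f = f(L/D)V²/(2g) = 0.02689·(534/0.0843)·3.386²/(2·9.81) = 99.54 m

h_f ≈ 99.5 m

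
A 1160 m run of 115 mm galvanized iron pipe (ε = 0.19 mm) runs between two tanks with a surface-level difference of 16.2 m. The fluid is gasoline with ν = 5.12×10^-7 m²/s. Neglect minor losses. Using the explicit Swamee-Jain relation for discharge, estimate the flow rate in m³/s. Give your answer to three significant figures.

Swamee-Jain (Type II): Q = -0.965·√(gD⁵h_f/L)·ln[ε/(3.7D) + √(3.17ν²L/(gD³h_f))]
√(gD⁵h_f/L) = √(9.81·0.115⁵·16.2/1160) = 0.001660
ε/(3.7D) = 4.47×10^-4; √(3.17ν²L/(gD³h_f)) = 6.32×10^-5
Q = -0.965·0.001660·ln(5.097×10^-4) = 0.01215 m³/s
Check: V = 1.17 m/s, Re = 2.63×10^5, f = 0.02321, h_f = 16.3 m ≈ 16.2 m ✓

Q ≈ 0.0121 m³/s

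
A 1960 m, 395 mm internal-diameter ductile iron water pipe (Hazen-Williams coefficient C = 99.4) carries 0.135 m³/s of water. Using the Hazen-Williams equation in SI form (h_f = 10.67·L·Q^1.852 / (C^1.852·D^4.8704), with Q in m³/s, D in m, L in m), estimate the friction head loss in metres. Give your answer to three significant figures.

h_f = 10.67·1960·0.135^1.852 / (99.4^1.852·0.395^4.8704) = 9.449 m

h_f ≈ 9.45 m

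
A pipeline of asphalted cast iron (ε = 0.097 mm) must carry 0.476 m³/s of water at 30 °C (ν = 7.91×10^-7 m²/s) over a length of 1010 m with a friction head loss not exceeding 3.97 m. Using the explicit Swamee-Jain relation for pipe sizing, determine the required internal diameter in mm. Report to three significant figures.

Swamee-Jain (Type III): D = 0.66·[ε^1.25·(LQ²/(gh_f))^4.75 + ν·Q^9.4·(L/(gh_f))^5.2]^0.04
LQ²/(gh_f) = 5.876; L/(gh_f) = 25.93
Term 1 = ε^1.25·(…)^4.75 = 0.0433; Term 2 = ν·Q^9.4·(…)^5.2 = 0.0166
D = 0.66·(0.0433 + 0.0166)^0.04 = 0.5897 m = 590 mm
Check: V = 1.74 m/s, Re = 1.30×10^6, f = 0.01415, h_f = 3.75 m ≈ 3.97 m ✓

D ≈ 590 mm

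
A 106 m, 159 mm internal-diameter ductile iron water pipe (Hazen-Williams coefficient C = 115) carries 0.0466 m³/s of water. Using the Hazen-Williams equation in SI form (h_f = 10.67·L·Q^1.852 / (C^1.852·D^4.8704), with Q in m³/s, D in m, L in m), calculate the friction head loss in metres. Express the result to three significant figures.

h_f = 10.67·106·0.0466^1.852 / (115^1.852·0.159^4.8704) = 4.575 m

h_f ≈ 4.58 m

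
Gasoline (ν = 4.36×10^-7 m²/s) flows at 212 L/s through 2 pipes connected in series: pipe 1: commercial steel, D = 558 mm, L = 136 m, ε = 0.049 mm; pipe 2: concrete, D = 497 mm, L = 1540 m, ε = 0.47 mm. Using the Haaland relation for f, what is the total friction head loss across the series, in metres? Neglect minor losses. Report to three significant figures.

Pipe 1: V = 0.8669 m/s, Re = 1.11×10^6, ε/D = 8.78×10^-5, f = 0.01303, h_1 = f(L/D)V²/2g = 0.1216 m
Pipe 2: V = 1.093 m/s, Re = 1.25×10^6, ε/D = 9.46×10^-4, f = 0.01963, h_2 = f(L/D)V²/2g = 3.703 m
Series → Q common, losses add: H = Σh = 3.824 m

H ≈ 3.82 m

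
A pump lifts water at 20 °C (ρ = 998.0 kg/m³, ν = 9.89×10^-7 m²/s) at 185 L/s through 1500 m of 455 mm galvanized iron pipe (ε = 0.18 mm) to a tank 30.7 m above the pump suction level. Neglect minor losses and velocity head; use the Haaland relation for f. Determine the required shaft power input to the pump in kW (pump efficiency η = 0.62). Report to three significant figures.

V = 4Q/(πD²) = 1.138 m/s; Re = 5.23×10^5; ε/D = 3.96×10^-4; f = 0.01684
h_f = f(L/D)V²/2g = 3.662 m
Total head H = z + h_f = 30.7 + 3.662 = 34.36 m
P_hyd = ρgQH = 998.0·9.81·0.185·34.36 = 62.24 kW
P_shaft = P_hyd/η = 62.24/0.62 = 100.4 kW

P_shaft ≈ 100 kW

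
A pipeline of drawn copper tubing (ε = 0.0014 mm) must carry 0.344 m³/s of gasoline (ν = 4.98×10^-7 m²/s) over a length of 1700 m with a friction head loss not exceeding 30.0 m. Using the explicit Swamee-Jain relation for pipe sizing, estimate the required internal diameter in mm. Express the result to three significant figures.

D ≈ 357 mm

Swamee-Jain (Type III): D = 0.66·[ε^1.25·(LQ²/(gh_f))^4.75 + ν·Q^9.4·(L/(gh_f))^5.2]^0.04
LQ²/(gh_f) = 0.6836; L/(gh_f) = 5.776
Term 1 = ε^1.25·(…)^4.75 = 7.90×10^-9; Term 2 = ν·Q^9.4·(…)^5.2 = 2.00×10^-7
D = 0.66·(7.90×10^-9 + 2.00×10^-7)^0.04 = 0.3567 m = 357 mm
Check: V = 3.44 m/s, Re = 2.47×10^6, f = 0.01020, h_f = 29.4 m ≈ 30.0 m ✓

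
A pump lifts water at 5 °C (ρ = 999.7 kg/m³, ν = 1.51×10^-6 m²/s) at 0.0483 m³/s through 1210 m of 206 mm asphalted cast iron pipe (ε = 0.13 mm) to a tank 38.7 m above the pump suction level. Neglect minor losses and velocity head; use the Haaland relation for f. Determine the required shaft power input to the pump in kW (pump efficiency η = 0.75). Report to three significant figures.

V = 4Q/(πD²) = 1.449 m/s; Re = 1.98×10^5; ε/D = 6.31×10^-4; f = 0.01931
h_f = f(L/D)V²/2g = 12.14 m
Total head H = z + h_f = 38.7 + 12.14 = 50.84 m
P_hyd = ρgQH = 999.7·9.81·0.0483·50.84 = 24.08 kW
P_shaft = P_hyd/η = 24.08/0.75 = 32.11 kW

P_shaft ≈ 32.1 kW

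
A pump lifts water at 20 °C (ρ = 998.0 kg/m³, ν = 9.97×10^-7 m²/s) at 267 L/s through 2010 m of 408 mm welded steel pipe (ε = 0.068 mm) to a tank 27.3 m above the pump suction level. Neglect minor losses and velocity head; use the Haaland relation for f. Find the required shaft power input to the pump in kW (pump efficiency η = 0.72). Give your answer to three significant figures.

P_shaft ≈ 154 kW

V = 4Q/(πD²) = 2.042 m/s; Re = 8.36×10^5; ε/D = 1.67×10^-4; f = 0.01437
h_f = f(L/D)V²/2g = 15.05 m
Total head H = z + h_f = 27.3 + 15.05 = 42.35 m
P_hyd = ρgQH = 998.0·9.81·0.267·42.35 = 110.7 kW
P_shaft = P_hyd/η = 110.7/0.72 = 153.8 kW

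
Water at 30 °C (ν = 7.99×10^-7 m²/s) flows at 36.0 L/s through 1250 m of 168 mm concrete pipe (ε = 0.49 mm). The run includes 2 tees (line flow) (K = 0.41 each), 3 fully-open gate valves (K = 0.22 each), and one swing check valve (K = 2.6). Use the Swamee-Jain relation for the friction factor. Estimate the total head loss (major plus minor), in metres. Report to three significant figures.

V = 4Q/(πD²) = 1.624 m/s; V²/2g = 0.1344 m
Re = 3.41×10^5, ε/D = 0.00292 → f = 0.02650 (Swamee-Jain)
Major: h_f = f(L/D)·V²/2g = 0.02650·7440·0.1344 = 26.51 m
Minor: ΣK = 4.08; h_m = ΣK·V²/2g = 0.5485 m
Total H_L = 26.51 + 0.5485 = 27.06 m

H_L ≈ 27.1 m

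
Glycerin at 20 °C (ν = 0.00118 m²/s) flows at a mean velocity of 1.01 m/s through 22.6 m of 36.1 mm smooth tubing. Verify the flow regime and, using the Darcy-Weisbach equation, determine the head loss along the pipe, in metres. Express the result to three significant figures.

h_f ≈ 67.4 m

Re = VD/ν = 1.01·0.03610/0.00118 = 30.9 → laminar (Re < 2300)
f = 64/Re = 2.071
h_f = f(L/D)V²/(2g) = 2.071·(22.6/0.03610)·1.01²/(2·9.81) = 67.42 m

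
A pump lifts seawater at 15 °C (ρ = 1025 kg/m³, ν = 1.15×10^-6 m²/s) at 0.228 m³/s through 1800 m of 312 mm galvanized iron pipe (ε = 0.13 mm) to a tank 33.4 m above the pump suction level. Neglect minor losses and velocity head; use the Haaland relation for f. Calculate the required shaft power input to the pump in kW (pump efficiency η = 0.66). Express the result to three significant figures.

P_shaft ≈ 268 kW

V = 4Q/(πD²) = 2.982 m/s; Re = 8.09×10^5; ε/D = 4.17×10^-4; f = 0.01668
h_f = f(L/D)V²/2g = 43.62 m
Total head H = z + h_f = 33.4 + 43.62 = 77.02 m
P_hyd = ρgQH = 1025·9.81·0.228·77.02 = 176.6 kW
P_shaft = P_hyd/η = 176.6/0.66 = 267.6 kW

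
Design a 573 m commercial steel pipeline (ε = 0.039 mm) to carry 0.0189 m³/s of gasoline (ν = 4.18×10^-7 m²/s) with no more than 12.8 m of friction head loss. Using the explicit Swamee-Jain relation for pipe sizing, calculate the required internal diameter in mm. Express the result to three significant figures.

Swamee-Jain (Type III): D = 0.66·[ε^1.25·(LQ²/(gh_f))^4.75 + ν·Q^9.4·(L/(gh_f))^5.2]^0.04
LQ²/(gh_f) = 0.001630; L/(gh_f) = 4.563
Term 1 = ε^1.25·(…)^4.75 = 1.77×10^-19; Term 2 = ν·Q^9.4·(…)^5.2 = 7.05×10^-20
D = 0.66·(1.77×10^-19 + 7.05×10^-20)^0.04 = 0.1189 m = 119 mm
Check: V = 1.70 m/s, Re = 4.84×10^5, f = 0.01663, h_f = 11.8 m ≈ 12.8 m ✓

D ≈ 119 mm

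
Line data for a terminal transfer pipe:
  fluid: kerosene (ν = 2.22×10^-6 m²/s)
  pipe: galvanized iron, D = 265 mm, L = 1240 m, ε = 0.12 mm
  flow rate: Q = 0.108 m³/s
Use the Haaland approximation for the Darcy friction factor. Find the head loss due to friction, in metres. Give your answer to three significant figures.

V = 4Q/(πD²) = 4·0.108/(π·0.265²) = 1.958 m/s
Re = VD/ν = 1.958·0.265/2.22×10^-6 = 2.34×10^5 → turbulent
ε/D = 0.12/265 = 4.53×10^-4
Haaland: f = 0.01814
h_f = f(L/D)V²/(2g) = 0.01814·(1240/0.265)·1.958²/(2·9.81) = 16.59 m

h_f ≈ 16.6 m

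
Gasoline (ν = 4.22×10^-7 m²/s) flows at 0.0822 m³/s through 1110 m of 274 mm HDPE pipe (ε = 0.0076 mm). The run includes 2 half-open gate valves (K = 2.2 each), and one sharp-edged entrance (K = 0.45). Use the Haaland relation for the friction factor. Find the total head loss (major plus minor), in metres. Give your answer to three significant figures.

V = 4Q/(πD²) = 1.394 m/s; V²/2g = 0.09905 m
Re = 9.05×10^5, ε/D = 2.77×10^-5 → f = 0.01227 (Haaland)
Major: h_f = f(L/D)·V²/2g = 0.01227·4051·0.09905 = 4.925 m
Minor: ΣK = 4.85; h_m = ΣK·V²/2g = 0.4804 m
Total H_L = 4.925 + 0.4804 = 5.406 m

H_L ≈ 5.41 m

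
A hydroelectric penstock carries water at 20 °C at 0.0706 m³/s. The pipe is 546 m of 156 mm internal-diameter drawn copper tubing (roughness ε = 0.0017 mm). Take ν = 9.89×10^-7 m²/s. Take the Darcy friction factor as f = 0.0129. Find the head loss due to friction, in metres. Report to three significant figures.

h_f ≈ 31.4 m

V = 4Q/(πD²) = 4·0.0706/(π·0.156²) = 3.694 m/s
h_f = f(L/D)V²/(2g) = 0.01290·(546/0.156)·3.694²/(2·9.81) = 31.40 m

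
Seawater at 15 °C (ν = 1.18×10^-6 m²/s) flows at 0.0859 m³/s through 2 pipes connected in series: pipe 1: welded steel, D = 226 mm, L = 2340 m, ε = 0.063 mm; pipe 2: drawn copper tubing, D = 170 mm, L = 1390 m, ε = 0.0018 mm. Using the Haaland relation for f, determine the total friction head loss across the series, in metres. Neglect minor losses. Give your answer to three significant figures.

H ≈ 117 m

Pipe 1: V = 2.141 m/s, Re = 4.10×10^5, ε/D = 2.79×10^-4, f = 0.01621, h_1 = f(L/D)V²/2g = 39.23 m
Pipe 2: V = 3.784 m/s, Re = 5.45×10^5, ε/D = 1.06×10^-5, f = 0.01299, h_2 = f(L/D)V²/2g = 77.54 m
Series → Q common, losses add: H = Σh = 116.8 m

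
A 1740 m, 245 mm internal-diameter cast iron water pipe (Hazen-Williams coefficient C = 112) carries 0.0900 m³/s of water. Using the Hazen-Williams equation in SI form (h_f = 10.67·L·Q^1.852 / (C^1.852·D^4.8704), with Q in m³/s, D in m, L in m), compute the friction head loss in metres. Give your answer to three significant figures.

h_f ≈ 32.5 m

h_f = 10.67·1740·0.0900^1.852 / (112^1.852·0.245^4.8704) = 32.50 m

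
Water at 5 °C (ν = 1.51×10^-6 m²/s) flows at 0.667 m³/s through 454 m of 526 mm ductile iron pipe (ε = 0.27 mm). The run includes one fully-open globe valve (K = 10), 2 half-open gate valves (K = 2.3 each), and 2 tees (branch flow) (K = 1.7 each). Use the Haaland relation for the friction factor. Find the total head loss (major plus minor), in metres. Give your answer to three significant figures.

V = 4Q/(πD²) = 3.069 m/s; V²/2g = 0.4802 m
Re = 1.07×10^6, ε/D = 5.13×10^-4 → f = 0.01724 (Haaland)
Major: h_f = f(L/D)·V²/2g = 0.01724·863.1·0.4802 = 7.144 m
Minor: ΣK = 18.0; h_m = ΣK·V²/2g = 8.644 m
Total H_L = 7.144 + 8.644 = 15.79 m

H_L ≈ 15.8 m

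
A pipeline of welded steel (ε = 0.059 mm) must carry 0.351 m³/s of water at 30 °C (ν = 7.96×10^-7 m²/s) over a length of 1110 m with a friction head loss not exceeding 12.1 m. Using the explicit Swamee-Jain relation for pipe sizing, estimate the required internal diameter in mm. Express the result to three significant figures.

Swamee-Jain (Type III): D = 0.66·[ε^1.25·(LQ²/(gh_f))^4.75 + ν·Q^9.4·(L/(gh_f))^5.2]^0.04
LQ²/(gh_f) = 1.152; L/(gh_f) = 9.351
Term 1 = ε^1.25·(…)^4.75 = 1.01×10^-5; Term 2 = ν·Q^9.4·(…)^5.2 = 4.73×10^-6
D = 0.66·(1.01×10^-5 + 4.73×10^-6)^0.04 = 0.4231 m = 423 mm
Check: V = 2.50 m/s, Re = 1.33×10^6, f = 0.01380, h_f = 11.5 m ≈ 12.1 m ✓

D ≈ 423 mm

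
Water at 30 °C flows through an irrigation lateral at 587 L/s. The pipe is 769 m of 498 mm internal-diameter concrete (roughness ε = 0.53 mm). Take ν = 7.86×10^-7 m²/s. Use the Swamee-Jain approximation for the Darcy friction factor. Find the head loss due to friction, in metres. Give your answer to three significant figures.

h_f ≈ 14.4 m

V = 4Q/(πD²) = 4·0.587/(π·0.498²) = 3.014 m/s
Re = VD/ν = 3.014·0.498/7.86×10^-7 = 1.91×10^6 → turbulent
ε/D = 0.53/498 = 0.00106
Swamee-Jain: f = 0.02015
h_f = f(L/D)V²/(2g) = 0.02015·(769/0.498)·3.014²/(2·9.81) = 14.40 m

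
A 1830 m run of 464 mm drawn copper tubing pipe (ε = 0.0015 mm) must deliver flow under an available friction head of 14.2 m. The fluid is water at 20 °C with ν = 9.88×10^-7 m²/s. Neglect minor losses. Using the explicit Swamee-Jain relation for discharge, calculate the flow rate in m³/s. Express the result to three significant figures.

Q ≈ 0.420 m³/s

Swamee-Jain (Type II): Q = -0.965·√(gD⁵h_f/L)·ln[ε/(3.7D) + √(3.17ν²L/(gD³h_f))]
√(gD⁵h_f/L) = √(9.81·0.464⁵·14.2/1830) = 0.04046
ε/(3.7D) = 8.74×10^-7; √(3.17ν²L/(gD³h_f)) = 2.02×10^-5
Q = -0.965·0.04046·ln(2.105×10^-5) = 0.4205 m³/s
Check: V = 2.49 m/s, Re = 1.17×10^6, f = 0.01140, h_f = 14.2 m ≈ 14.2 m ✓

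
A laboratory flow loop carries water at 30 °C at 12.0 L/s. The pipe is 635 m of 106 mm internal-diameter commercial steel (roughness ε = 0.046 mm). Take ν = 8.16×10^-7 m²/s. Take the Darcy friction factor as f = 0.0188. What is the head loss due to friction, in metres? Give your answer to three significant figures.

V = 4Q/(πD²) = 4·0.0120/(π·0.106²) = 1.360 m/s
h_f = f(L/D)V²/(2g) = 0.01880·(635/0.106)·1.360²/(2·9.81) = 10.61 m

h_f ≈ 10.6 m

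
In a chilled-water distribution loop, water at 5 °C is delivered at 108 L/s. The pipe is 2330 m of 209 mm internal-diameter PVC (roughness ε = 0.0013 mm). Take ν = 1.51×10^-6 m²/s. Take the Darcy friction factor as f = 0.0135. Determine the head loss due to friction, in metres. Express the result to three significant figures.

h_f ≈ 76.0 m

V = 4Q/(πD²) = 4·0.108/(π·0.209²) = 3.148 m/s
h_f = f(L/D)V²/(2g) = 0.01350·(2330/0.209)·3.148²/(2·9.81) = 76.02 m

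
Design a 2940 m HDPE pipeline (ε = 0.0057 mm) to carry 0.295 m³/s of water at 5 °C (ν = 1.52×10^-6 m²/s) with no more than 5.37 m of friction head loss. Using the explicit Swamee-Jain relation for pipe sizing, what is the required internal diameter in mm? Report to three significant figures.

D ≈ 564 mm

Swamee-Jain (Type III): D = 0.66·[ε^1.25·(LQ²/(gh_f))^4.75 + ν·Q^9.4·(L/(gh_f))^5.2]^0.04
LQ²/(gh_f) = 4.857; L/(gh_f) = 55.81
Term 1 = ε^1.25·(…)^4.75 = 5.07×10^-4; Term 2 = ν·Q^9.4·(…)^5.2 = 0.0191
D = 0.66·(5.07×10^-4 + 0.0191)^0.04 = 0.5639 m = 564 mm
Check: V = 1.18 m/s, Re = 4.38×10^5, f = 0.01356, h_f = 5.02 m ≈ 5.37 m ✓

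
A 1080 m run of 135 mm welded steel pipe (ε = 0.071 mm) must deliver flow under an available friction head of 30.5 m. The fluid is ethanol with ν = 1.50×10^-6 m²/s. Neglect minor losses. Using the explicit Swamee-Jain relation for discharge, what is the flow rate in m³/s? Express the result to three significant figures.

Swamee-Jain (Type II): Q = -0.965·√(gD⁵h_f/L)·ln[ε/(3.7D) + √(3.17ν²L/(gD³h_f))]
√(gD⁵h_f/L) = √(9.81·0.135⁵·30.5/1080) = 0.003525
ε/(3.7D) = 1.42×10^-4; √(3.17ν²L/(gD³h_f)) = 1.02×10^-4
Q = -0.965·0.003525·ln(2.444×10^-4) = 0.02829 m³/s
Check: V = 1.98 m/s, Re = 1.78×10^5, f = 0.01927, h_f = 30.7 m ≈ 30.5 m ✓

Q ≈ 0.0283 m³/s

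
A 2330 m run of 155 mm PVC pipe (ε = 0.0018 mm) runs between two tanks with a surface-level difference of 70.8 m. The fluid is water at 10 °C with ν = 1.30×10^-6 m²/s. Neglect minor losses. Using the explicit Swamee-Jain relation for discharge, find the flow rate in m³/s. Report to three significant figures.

Q ≈ 0.0475 m³/s

Swamee-Jain (Type II): Q = -0.965·√(gD⁵h_f/L)·ln[ε/(3.7D) + √(3.17ν²L/(gD³h_f))]
√(gD⁵h_f/L) = √(9.81·0.155⁵·70.8/2330) = 0.005164
ε/(3.7D) = 3.14×10^-6; √(3.17ν²L/(gD³h_f)) = 6.95×10^-5
Q = -0.965·0.005164·ln(7.261×10^-5) = 0.04749 m³/s
Check: V = 2.52 m/s, Re = 3.00×10^5, f = 0.01451, h_f = 70.4 m ≈ 70.8 m ✓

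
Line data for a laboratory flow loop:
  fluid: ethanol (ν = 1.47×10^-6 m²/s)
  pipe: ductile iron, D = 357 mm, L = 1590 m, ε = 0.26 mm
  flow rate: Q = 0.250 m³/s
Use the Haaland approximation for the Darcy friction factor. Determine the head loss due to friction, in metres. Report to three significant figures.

h_f ≈ 26.6 m

V = 4Q/(πD²) = 4·0.250/(π·0.357²) = 2.498 m/s
Re = VD/ν = 2.498·0.357/1.47×10^-6 = 6.07×10^5 → turbulent
ε/D = 0.26/357 = 7.28×10^-4
Haaland: f = 0.01878
h_f = f(L/D)V²/(2g) = 0.01878·(1590/0.357)·2.498²/(2·9.81) = 26.60 m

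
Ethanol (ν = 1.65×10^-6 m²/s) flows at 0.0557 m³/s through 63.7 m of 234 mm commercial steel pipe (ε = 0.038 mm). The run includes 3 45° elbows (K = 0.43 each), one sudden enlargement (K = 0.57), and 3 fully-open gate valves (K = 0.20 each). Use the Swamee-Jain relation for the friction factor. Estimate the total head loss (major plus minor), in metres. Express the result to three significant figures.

V = 4Q/(πD²) = 1.295 m/s; V²/2g = 0.08550 m
Re = 1.84×10^5, ε/D = 1.62×10^-4 → f = 0.01707 (Swamee-Jain)
Major: h_f = f(L/D)·V²/2g = 0.01707·272.2·0.08550 = 0.3973 m
Minor: ΣK = 2.46; h_m = ΣK·V²/2g = 0.2103 m
Total H_L = 0.3973 + 0.2103 = 0.6076 m

H_L ≈ 0.608 m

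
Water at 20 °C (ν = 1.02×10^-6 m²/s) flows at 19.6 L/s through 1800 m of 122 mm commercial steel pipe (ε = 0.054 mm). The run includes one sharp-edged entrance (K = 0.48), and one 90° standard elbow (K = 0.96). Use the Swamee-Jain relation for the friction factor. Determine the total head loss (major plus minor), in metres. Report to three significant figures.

V = 4Q/(πD²) = 1.677 m/s; V²/2g = 0.1433 m
Re = 2.01×10^5, ε/D = 4.43×10^-4 → f = 0.01862 (Swamee-Jain)
Major: h_f = f(L/D)·V²/2g = 0.01862·14754·0.1433 = 39.36 m
Minor: ΣK = 1.44; h_m = ΣK·V²/2g = 0.2063 m
Total H_L = 39.36 + 0.2063 = 39.57 m

H_L ≈ 39.6 m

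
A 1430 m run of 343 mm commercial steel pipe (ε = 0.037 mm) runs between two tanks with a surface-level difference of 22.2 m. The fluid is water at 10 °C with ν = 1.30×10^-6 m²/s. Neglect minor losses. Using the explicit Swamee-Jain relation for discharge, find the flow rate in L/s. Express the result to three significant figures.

Q ≈ 253 L/s

Swamee-Jain (Type II): Q = -0.965·√(gD⁵h_f/L)·ln[ε/(3.7D) + √(3.17ν²L/(gD³h_f))]
√(gD⁵h_f/L) = √(9.81·0.343⁵·22.2/1430) = 0.02689
ε/(3.7D) = 2.92×10^-5; √(3.17ν²L/(gD³h_f)) = 2.95×10^-5
Q = -0.965·0.02689·ln(5.868×10^-5) = 0.2528 m³/s
Check: V = 2.74 m/s, Re = 7.22×10^5, f = 0.01402, h_f = 22.3 m ≈ 22.2 m ✓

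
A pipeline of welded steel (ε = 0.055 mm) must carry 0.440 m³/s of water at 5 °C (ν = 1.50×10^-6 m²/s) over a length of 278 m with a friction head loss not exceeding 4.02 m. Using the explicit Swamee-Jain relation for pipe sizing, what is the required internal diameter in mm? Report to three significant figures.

D ≈ 439 mm

Swamee-Jain (Type III): D = 0.66·[ε^1.25·(LQ²/(gh_f))^4.75 + ν·Q^9.4·(L/(gh_f))^5.2]^0.04
LQ²/(gh_f) = 1.365; L/(gh_f) = 7.049
Term 1 = ε^1.25·(…)^4.75 = 2.07×10^-5; Term 2 = ν·Q^9.4·(…)^5.2 = 1.72×10^-5
D = 0.66·(2.07×10^-5 + 1.72×10^-5)^0.04 = 0.4392 m = 439 mm
Check: V = 2.90 m/s, Re = 8.50×10^5, f = 0.01404, h_f = 3.82 m ≈ 4.02 m ✓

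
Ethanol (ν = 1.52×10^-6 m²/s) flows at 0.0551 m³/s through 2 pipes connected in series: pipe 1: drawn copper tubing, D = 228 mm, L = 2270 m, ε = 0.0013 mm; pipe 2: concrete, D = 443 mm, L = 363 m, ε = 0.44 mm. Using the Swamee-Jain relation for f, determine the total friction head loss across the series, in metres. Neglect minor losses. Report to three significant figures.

Pipe 1: V = 1.350 m/s, Re = 2.02×10^5, ε/D = 5.70×10^-6, f = 0.01555, h_1 = f(L/D)V²/2g = 14.37 m
Pipe 2: V = 0.3575 m/s, Re = 1.04×10^5, ε/D = 9.93×10^-4, f = 0.02223, h_2 = f(L/D)V²/2g = 0.1187 m
Series → Q common, losses add: H = Σh = 14.49 m

H ≈ 14.5 m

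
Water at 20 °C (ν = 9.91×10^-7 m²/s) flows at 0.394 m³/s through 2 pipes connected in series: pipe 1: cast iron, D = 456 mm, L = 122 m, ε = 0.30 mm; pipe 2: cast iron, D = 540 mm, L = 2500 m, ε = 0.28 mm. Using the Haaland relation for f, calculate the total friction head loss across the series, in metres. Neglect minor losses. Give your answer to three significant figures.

H ≈ 13.5 m

Pipe 1: V = 2.413 m/s, Re = 1.11×10^6, ε/D = 6.58×10^-4, f = 0.01814, h_1 = f(L/D)V²/2g = 1.440 m
Pipe 2: V = 1.720 m/s, Re = 9.37×10^5, ε/D = 5.19×10^-4, f = 0.01733, h_2 = f(L/D)V²/2g = 12.10 m
Series → Q common, losses add: H = Σh = 13.54 m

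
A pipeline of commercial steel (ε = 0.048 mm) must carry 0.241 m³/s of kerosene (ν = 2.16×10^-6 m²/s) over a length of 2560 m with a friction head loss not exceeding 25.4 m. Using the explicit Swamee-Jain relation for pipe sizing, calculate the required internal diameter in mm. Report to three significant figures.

D ≈ 379 mm

Swamee-Jain (Type III): D = 0.66·[ε^1.25·(LQ²/(gh_f))^4.75 + ν·Q^9.4·(L/(gh_f))^5.2]^0.04
LQ²/(gh_f) = 0.5967; L/(gh_f) = 10.27
Term 1 = ε^1.25·(…)^4.75 = 3.44×10^-7; Term 2 = ν·Q^9.4·(…)^5.2 = 6.12×10^-7
D = 0.66·(3.44×10^-7 + 6.12×10^-7)^0.04 = 0.3791 m = 379 mm
Check: V = 2.14 m/s, Re = 3.75×10^5, f = 0.01526, h_f = 23.9 m ≈ 25.4 m ✓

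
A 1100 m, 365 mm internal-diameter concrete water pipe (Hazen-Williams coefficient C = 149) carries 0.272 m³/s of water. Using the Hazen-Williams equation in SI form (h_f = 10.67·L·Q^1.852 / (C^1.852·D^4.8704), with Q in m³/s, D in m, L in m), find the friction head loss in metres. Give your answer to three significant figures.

h_f = 10.67·1100·0.272^1.852 / (149^1.852·0.365^4.8704) = 13.47 m

h_f ≈ 13.5 m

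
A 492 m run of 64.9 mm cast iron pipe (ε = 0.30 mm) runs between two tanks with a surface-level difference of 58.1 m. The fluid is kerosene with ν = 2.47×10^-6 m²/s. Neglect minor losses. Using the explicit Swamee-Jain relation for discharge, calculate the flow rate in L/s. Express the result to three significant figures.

Q ≈ 7.25 L/s

Swamee-Jain (Type II): Q = -0.965·√(gD⁵h_f/L)·ln[ε/(3.7D) + √(3.17ν²L/(gD³h_f))]
√(gD⁵h_f/L) = √(9.81·0.0649⁵·58.1/492) = 0.001155
ε/(3.7D) = 0.00125; √(3.17ν²L/(gD³h_f)) = 2.47×10^-4
Q = -0.965·0.001155·ln(0.001496) = 0.007249 m³/s
Check: V = 2.19 m/s, Re = 5.76×10^4, f = 0.03165, h_f = 58.7 m ≈ 58.1 m ✓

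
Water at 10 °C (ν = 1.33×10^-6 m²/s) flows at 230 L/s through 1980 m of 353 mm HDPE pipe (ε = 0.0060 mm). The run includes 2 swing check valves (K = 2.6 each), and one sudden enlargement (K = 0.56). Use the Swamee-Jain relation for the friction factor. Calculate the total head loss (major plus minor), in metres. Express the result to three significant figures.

H_L ≈ 22.0 m

V = 4Q/(πD²) = 2.350 m/s; V²/2g = 0.2815 m
Re = 6.24×10^5, ε/D = 1.70×10^-5 → f = 0.01290 (Swamee-Jain)
Major: h_f = f(L/D)·V²/2g = 0.01290·5609·0.2815 = 20.36 m
Minor: ΣK = 5.76; h_m = ΣK·V²/2g = 1.621 m
Total H_L = 20.36 + 1.621 = 21.98 m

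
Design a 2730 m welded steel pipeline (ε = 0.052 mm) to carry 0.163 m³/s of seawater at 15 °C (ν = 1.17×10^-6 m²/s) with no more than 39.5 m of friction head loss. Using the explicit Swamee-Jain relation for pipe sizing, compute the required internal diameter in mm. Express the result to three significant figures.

D ≈ 300 mm

Swamee-Jain (Type III): D = 0.66·[ε^1.25·(LQ²/(gh_f))^4.75 + ν·Q^9.4·(L/(gh_f))^5.2]^0.04
LQ²/(gh_f) = 0.1872; L/(gh_f) = 7.045
Term 1 = ε^1.25·(…)^4.75 = 1.54×10^-9; Term 2 = ν·Q^9.4·(…)^5.2 = 1.18×10^-9
D = 0.66·(1.54×10^-9 + 1.18×10^-9)^0.04 = 0.2999 m = 300 mm
Check: V = 2.31 m/s, Re = 5.92×10^5, f = 0.01503, h_f = 37.1 m ≈ 39.5 m ✓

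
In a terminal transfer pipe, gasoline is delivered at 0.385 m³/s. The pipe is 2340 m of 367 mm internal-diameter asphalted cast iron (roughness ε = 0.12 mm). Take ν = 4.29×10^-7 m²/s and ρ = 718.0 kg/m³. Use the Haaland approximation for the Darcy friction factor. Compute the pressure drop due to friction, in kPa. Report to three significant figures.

V = 4Q/(πD²) = 4·0.385/(π·0.367²) = 3.639 m/s
Re = VD/ν = 3.639·0.367/4.29×10^-7 = 3.11×10^6 → turbulent
ε/D = 0.12/367 = 3.27×10^-4
Haaland: f = 0.01545
h_f = f(L/D)V²/(2g) = 0.01545·(2340/0.367)·3.639²/(2·9.81) = 66.49 m
Δp = ρg·h_f = 718.0·9.81·66.49 = 468.3 kPa

Δp ≈ 468 kPa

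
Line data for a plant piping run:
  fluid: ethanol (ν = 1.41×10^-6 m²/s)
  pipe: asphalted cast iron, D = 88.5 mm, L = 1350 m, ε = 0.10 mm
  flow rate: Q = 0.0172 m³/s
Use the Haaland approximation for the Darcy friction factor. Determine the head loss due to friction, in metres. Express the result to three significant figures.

V = 4Q/(πD²) = 4·0.0172/(π·0.0885²) = 2.796 m/s
Re = VD/ν = 2.796·0.0885/1.41×10^-6 = 1.75×10^5 → turbulent
ε/D = 0.10/88.5 = 0.00113
Haaland: f = 0.02156
h_f = f(L/D)V²/(2g) = 0.02156·(1350/0.0885)·2.796²/(2·9.81) = 131.1 m

h_f ≈ 131 m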